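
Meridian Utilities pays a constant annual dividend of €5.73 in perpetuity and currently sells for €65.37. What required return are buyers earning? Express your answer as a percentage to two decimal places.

P = C/r ⇒ r = C/P = €5.73/€65.37 = 0.087655

8.77%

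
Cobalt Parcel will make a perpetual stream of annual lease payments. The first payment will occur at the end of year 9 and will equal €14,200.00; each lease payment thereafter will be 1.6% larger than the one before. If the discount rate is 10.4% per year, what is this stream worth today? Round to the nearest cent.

€73122.85

Value at end of year 8: C₁ / (r − g) = €14,200.00 / (0.104 − 0.016) = €161,363.6364
Discount to today: PV = €161,363.6364 / (1 + 0.104)^8 = €161,363.6364 / 2.206747 = €73,122.85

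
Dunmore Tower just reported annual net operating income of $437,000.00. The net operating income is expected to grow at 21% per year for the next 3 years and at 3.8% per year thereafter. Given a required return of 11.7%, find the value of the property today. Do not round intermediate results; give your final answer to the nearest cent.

D_1 = 528770.00000
D_2 = 639811.70000
D_3 = 774172.15700
Terminal value at year 3: TV = D_3×(1+g_2)/(r−g_2) = 803590.69897/0.079 = 10172034.16413
P_0 = D_1/(1+r)^1 + D_2/(1+r)^2 + D_3/(1+r)^3 + TV/(1+r)^3
    = 473384.06446 + 512797.41987 + 555492.28115 + 7298746.68142 = 8840420.44689

$8840420.45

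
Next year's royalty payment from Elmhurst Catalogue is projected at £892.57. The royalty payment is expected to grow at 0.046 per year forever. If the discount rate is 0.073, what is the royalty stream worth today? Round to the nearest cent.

£33058.15

Growing perpetuity: P = D₁ / (r − g) = £892.5700 / (0.073 − 0.046) = £33,058.15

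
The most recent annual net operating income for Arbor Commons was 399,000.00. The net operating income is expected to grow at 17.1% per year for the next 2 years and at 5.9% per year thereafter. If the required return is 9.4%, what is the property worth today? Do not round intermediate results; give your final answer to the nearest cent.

D_1 = 467229.00000
D_2 = 547125.15900
Terminal value at year 2: TV = D_2×(1+g_2)/(r−g_2) = 579405.54338/0.035 = 16554444.09660
P_0 = D_1/(1+r)^1 + D_2/(1+r)^2 + TV/(1+r)^2
    = 427083.18099 + 457142.96612 + 13831840.03205 = 14716066.17916

14716066.18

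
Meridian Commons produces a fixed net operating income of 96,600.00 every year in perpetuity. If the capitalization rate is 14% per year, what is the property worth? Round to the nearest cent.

Level perpetuity: PV = C / r = 96,600.00 / 0.14 = 690,000.00

690000.00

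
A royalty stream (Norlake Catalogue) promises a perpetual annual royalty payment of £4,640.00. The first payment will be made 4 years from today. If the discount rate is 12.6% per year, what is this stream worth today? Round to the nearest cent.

Value at end of year 3: C / r = £4,640.00 / 0.126 = £36,825.3968
Discount to today: PV = £36,825.3968 / (1 + 0.126)^3 = £36,825.3968 / 1.427628 = £25,794.81

£25794.81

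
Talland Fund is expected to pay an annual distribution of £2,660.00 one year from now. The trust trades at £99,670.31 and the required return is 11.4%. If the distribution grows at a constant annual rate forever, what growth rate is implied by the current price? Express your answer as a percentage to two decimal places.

P = D₁/(r−g) ⇒ g = r − D₁/P = 0.114 − £2,660.00/£99,670.31 = 0.087312

8.73%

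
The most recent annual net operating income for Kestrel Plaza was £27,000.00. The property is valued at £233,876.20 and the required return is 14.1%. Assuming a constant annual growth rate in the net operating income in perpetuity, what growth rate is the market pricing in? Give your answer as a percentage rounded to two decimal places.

P = D₀(1+g)/(r−g) ⇒ P(r−g) = D₀(1+g) ⇒ g(P+D₀) = P·r − D₀
g = (P·r − D₀)/(P + D₀) = (£233,876.20×0.141 − £27,000.00) / (£233,876.20 + £27,000.00) = 0.022910

2.29%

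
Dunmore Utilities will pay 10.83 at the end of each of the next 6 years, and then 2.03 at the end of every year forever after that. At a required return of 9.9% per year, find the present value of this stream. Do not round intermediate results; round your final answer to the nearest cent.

58.94

PV of 6-year annuity: 10.83 × [1 − (1+0.099)^−6] / 0.099 = 47.30602
Perpetuity value at year 6: 2.03 / 0.099 = 20.50505
PV of perpetuity: 20.50505 / (1+0.099)^6 = 11.63790
Total PV = 47.30602 + 11.63790 = 58.94392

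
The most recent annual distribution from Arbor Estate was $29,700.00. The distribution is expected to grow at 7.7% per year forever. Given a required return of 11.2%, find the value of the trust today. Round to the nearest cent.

D₁ = D₀ × (1 + g) = $29,700.00 × 1.077 = $31,986.9000
Growing perpetuity: P = D₁ / (r − g) = $31,986.9000 / (0.112 − 0.077) = $913,911.43

$913911.43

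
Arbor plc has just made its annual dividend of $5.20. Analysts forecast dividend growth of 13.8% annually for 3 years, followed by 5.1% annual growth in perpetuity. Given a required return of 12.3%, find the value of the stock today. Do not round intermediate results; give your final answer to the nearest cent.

$95.01

D_1 = 5.91760
D_2 = 6.73423
D_3 = 7.66355
Terminal value at year 3: TV = D_3×(1+g_2)/(r−g_2) = 8.05439/0.072 = 111.86658
P_0 = D_1/(1+r)^1 + D_2/(1+r)^2 + D_3/(1+r)^3 + TV/(1+r)^3
    = 5.26946 + 5.33984 + 5.41117 + 78.98799 = 95.00846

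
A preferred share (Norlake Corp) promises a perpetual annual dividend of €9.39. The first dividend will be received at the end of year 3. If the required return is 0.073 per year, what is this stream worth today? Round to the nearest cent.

€111.72

Value at end of year 2: C / r = €9.39 / 0.073 = €128.6301
Discount to today: PV = €128.6301 / (1 + 0.073)^2 = €128.6301 / 1.151329 = €111.72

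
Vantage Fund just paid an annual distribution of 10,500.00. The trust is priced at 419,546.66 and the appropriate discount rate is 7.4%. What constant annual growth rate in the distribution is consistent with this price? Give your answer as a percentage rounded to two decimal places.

P = D₀(1+g)/(r−g) ⇒ P(r−g) = D₀(1+g) ⇒ g(P+D₀) = P·r − D₀
g = (P·r − D₀)/(P + D₀) = (419,546.66×0.074 − 10,500.00) / (419,546.66 + 10,500.00) = 0.047777

4.78%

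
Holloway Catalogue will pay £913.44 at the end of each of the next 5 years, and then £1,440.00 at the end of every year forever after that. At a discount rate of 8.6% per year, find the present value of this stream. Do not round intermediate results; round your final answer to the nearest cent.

£14674.62

PV of 5-year annuity: £913.44 × [1 − (1+0.086)^−5] / 0.086 = 3590.14683
Perpetuity value at year 5: £1,440.00 / 0.086 = 16744.18605
PV of perpetuity: 16744.18605 / (1+0.086)^5 = 11084.46955
Total PV = 3590.14683 + 11084.46955 = 14674.61638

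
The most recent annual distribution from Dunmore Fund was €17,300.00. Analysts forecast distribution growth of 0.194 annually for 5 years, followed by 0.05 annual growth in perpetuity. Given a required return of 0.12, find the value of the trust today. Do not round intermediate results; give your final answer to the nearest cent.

€462562.33

D_1 = 20656.20000
D_2 = 24663.50280
D_3 = 29448.22234
D_4 = 35161.17748
D_5 = 41982.44591
Terminal value at year 5: TV = D_5×(1+g_2)/(r−g_2) = 44081.56820/0.07 = 629736.68863
P_0 = D_1/(1+r)^1 + D_2/(1+r)^2 + D_3/(1+r)^3 + D_4/(1+r)^4 + D_5/(1+r)^5 + TV/(1+r)^5
    = 18443.03571 + 19661.59343 + 20960.66300 + 22345.56395 + 23821.96728 + 357329.50916 = 462562.33252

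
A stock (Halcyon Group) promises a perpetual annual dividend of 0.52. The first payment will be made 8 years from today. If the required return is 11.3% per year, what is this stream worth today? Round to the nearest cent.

2.17

Value at end of year 7: C / r = 0.52 / 0.113 = 4.6018
Discount to today: PV = 4.6018 / (1 + 0.113)^7 = 4.6018 / 2.115759 = 2.17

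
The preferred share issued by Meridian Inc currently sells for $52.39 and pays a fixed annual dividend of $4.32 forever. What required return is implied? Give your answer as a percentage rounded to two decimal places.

8.25%

P = C/r ⇒ r = C/P = $4.32/$52.39 = 0.082458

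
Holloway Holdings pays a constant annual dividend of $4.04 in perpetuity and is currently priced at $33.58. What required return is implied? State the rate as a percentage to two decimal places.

P = C/r ⇒ r = C/P = $4.04/$33.58 = 0.120310

12.03%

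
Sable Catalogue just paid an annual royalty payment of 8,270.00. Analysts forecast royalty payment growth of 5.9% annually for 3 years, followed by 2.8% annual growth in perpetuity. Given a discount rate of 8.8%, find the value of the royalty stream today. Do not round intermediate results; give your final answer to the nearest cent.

154172.53

D_1 = 8757.93000
D_2 = 9274.64787
D_3 = 9821.85209
Terminal value at year 3: TV = D_3×(1+g_2)/(r−g_2) = 10096.86395/0.06 = 168281.06588
P_0 = D_1/(1+r)^1 + D_2/(1+r)^2 + D_3/(1+r)^3 + TV/(1+r)^3
    = 8049.56801 + 7835.01151 + 7626.17389 + 130661.77934 = 154172.53276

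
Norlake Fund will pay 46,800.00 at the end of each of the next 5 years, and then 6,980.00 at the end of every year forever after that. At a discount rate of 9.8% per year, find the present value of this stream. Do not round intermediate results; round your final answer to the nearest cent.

222948.04

PV of 5-year annuity: 46,800.00 × [1 − (1+0.098)^−5] / 0.098 = 178318.99182
Perpetuity value at year 5: 6,980.00 / 0.098 = 71224.48980
PV of perpetuity: 71224.48980 / (1+0.098)^5 = 44629.05042
Total PV = 178318.99182 + 44629.05042 = 222948.04224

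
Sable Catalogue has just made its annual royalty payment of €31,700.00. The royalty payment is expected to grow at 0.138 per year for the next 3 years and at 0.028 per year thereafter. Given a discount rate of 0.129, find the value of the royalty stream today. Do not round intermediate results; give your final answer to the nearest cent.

D_1 = 36074.60000
D_2 = 41052.89480
D_3 = 46718.19428
Terminal value at year 3: TV = D_3×(1+g_2)/(r−g_2) = 48026.30372/0.101 = 475507.95765
P_0 = D_1/(1+r)^1 + D_2/(1+r)^2 + D_3/(1+r)^3 + TV/(1+r)^3
    = 31952.70151 + 32207.41746 + 32464.16392 + 330427.33183 = 427051.61472

€427051.61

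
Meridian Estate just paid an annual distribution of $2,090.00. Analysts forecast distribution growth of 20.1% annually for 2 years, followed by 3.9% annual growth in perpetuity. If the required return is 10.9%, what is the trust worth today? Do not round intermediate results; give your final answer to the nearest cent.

$41096.54

D_1 = 2510.09000
D_2 = 3014.61809
Terminal value at year 2: TV = D_2×(1+g_2)/(r−g_2) = 3132.18820/0.07 = 44745.54565
P_0 = D_1/(1+r)^1 + D_2/(1+r)^2 + TV/(1+r)^2
    = 2263.38142 + 2451.14616 + 36382.01228 = 41096.53987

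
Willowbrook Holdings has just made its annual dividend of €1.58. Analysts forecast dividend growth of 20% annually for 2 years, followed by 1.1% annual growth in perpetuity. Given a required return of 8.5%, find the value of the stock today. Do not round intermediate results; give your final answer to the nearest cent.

D_1 = 1.89600
D_2 = 2.27520
Terminal value at year 2: TV = D_2×(1+g_2)/(r−g_2) = 2.30023/0.074 = 31.08415
P_0 = D_1/(1+r)^1 + D_2/(1+r)^2 + TV/(1+r)^2
    = 1.74747 + 1.93268 + 26.40460 = 30.08474

€30.08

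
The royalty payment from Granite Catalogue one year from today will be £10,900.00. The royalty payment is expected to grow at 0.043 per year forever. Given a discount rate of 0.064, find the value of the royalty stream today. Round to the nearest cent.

£519047.62

Growing perpetuity: P = D₁ / (r − g) = £10,900.0000 / (0.064 − 0.043) = £519,047.62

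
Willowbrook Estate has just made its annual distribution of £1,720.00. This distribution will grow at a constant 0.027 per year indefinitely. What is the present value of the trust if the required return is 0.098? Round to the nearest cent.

£24879.44

D₁ = D₀ × (1 + g) = £1,720.00 × 1.027 = £1,766.4400
Growing perpetuity: P = D₁ / (r − g) = £1,766.4400 / (0.098 − 0.027) = £24,879.44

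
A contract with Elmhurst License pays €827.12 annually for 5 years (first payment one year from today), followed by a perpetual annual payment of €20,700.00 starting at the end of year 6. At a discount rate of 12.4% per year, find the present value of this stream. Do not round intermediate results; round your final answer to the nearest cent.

€96002.43

PV of 5-year annuity: €827.12 × [1 − (1+0.124)^−5] / 0.124 = 2952.27211
Perpetuity value at year 5: €20,700.00 / 0.124 = 166935.48387
PV of perpetuity: 166935.48387 / (1+0.124)^5 = 93050.15569
Total PV = 2952.27211 + 93050.15569 = 96002.42780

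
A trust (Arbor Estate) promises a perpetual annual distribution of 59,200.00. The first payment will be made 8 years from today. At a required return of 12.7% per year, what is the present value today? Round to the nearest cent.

Value at end of year 7: C / r = 59,200.00 / 0.127 = 466,141.7323
Discount to today: PV = 466,141.7323 / (1 + 0.127)^7 = 466,141.7323 / 2.309231 = 201,860.14

201860.14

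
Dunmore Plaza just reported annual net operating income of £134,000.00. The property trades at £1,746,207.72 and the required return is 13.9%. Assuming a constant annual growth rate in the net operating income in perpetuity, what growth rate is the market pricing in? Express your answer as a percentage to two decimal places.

P = D₀(1+g)/(r−g) ⇒ P(r−g) = D₀(1+g) ⇒ g(P+D₀) = P·r − D₀
g = (P·r − D₀)/(P + D₀) = (£1,746,207.72×0.139 − £134,000.00) / (£1,746,207.72 + £134,000.00) = 0.057825

5.78%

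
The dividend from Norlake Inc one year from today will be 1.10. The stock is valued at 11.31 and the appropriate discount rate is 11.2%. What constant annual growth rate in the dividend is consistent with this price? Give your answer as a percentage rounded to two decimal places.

1.47%

P = D₁/(r−g) ⇒ g = r − D₁/P = 0.112 − 1.10/11.31 = 0.014741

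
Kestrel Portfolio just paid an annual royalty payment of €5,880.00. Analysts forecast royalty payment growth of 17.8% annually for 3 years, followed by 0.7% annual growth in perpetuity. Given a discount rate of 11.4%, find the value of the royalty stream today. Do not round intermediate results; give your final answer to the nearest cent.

€85179.58

D_1 = 6926.64000
D_2 = 8159.58192
D_3 = 9611.98750
Terminal value at year 3: TV = D_3×(1+g_2)/(r−g_2) = 9679.27141/0.107 = 90460.48051
P_0 = D_1/(1+r)^1 + D_2/(1+r)^2 + D_3/(1+r)^3 + TV/(1+r)^3
    = 6217.80969 + 6575.02677 + 6952.76619 + 65433.97712 = 85179.57977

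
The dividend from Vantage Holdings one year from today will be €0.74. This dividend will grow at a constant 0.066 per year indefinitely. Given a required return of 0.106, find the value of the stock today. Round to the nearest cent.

€18.50

Growing perpetuity: P = D₁ / (r − g) = €0.7400 / (0.106 − 0.066) = €18.50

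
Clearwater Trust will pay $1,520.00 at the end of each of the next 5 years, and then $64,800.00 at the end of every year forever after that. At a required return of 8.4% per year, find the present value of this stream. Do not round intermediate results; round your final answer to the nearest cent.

PV of 5-year annuity: $1,520.00 × [1 − (1+0.084)^−5] / 0.084 = 6005.47221
Perpetuity value at year 5: $64,800.00 / 0.084 = 771428.57143
PV of perpetuity: 771428.57143 / (1+0.084)^5 = 515405.80869
Total PV = 6005.47221 + 515405.80869 = 521411.28090

$521411.28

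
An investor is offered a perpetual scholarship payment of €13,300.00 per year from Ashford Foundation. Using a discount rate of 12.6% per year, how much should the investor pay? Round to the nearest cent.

€105555.56

Level perpetuity: PV = C / r = €13,300.00 / 0.126 = €105,555.56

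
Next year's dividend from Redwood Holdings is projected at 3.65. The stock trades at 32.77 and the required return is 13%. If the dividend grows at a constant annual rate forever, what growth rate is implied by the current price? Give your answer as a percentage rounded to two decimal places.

P = D₁/(r−g) ⇒ g = r − D₁/P = 0.13 − 3.65/32.77 = 0.018618

1.86%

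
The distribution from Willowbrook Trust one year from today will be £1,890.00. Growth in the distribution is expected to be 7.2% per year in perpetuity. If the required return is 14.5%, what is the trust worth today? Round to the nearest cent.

£25890.41

Growing perpetuity: P = D₁ / (r − g) = £1,890.0000 / (0.145 − 0.072) = £25,890.41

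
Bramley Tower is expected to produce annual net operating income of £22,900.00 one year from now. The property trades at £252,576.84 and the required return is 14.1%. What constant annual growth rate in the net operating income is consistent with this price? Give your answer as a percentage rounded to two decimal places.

P = D₁/(r−g) ⇒ g = r − D₁/P = 0.141 − £22,900.00/£252,576.84 = 0.050335

5.03%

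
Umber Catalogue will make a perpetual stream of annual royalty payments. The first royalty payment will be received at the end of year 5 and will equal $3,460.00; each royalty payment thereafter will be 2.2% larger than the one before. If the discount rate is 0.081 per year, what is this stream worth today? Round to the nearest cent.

Value at end of year 4: C₁ / (r − g) = $3,460.00 / (0.081 − 0.022) = $58,644.0678
Discount to today: PV = $58,644.0678 / (1 + 0.081)^4 = $58,644.0678 / 1.365535 = $42,945.86

$42945.86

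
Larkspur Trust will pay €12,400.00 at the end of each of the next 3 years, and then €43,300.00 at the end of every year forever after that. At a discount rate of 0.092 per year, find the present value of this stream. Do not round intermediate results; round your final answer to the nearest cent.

€392713.13

PV of 3-year annuity: €12,400.00 × [1 − (1+0.092)^−3] / 0.092 = 31276.50927
Perpetuity value at year 3: €43,300.00 / 0.092 = 470652.17391
PV of perpetuity: 470652.17391 / (1+0.092)^3 = 361436.62137
Total PV = 31276.50927 + 361436.62137 = 392713.13064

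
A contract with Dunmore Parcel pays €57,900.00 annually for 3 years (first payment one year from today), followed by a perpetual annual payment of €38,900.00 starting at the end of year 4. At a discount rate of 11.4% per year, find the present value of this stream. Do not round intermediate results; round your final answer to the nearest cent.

€387337.53

PV of 3-year annuity: €57,900.00 × [1 − (1+0.114)^−3] / 0.114 = 140512.51201
Perpetuity value at year 3: €38,900.00 / 0.114 = 341228.07018
PV of perpetuity: 341228.07018 / (1+0.114)^3 = 246825.01807
Total PV = 140512.51201 + 246825.01807 = 387337.53007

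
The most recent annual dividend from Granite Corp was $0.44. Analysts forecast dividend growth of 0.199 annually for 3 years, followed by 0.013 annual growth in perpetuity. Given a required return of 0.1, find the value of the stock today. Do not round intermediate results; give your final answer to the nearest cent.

$8.21

D_1 = 0.52756
D_2 = 0.63254
D_3 = 0.75842
Terminal value at year 3: TV = D_3×(1+g_2)/(r−g_2) = 0.76828/0.087 = 8.83081
P_0 = D_1/(1+r)^1 + D_2/(1+r)^2 + D_3/(1+r)^3 + TV/(1+r)^3
    = 0.47960 + 0.52276 + 0.56981 + 6.63472 = 8.20689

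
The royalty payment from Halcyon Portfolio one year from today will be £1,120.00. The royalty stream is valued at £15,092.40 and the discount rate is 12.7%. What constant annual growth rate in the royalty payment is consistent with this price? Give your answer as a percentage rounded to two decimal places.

P = D₁/(r−g) ⇒ g = r − D₁/P = 0.127 − £1,120.00/£15,092.40 = 0.052790

5.28%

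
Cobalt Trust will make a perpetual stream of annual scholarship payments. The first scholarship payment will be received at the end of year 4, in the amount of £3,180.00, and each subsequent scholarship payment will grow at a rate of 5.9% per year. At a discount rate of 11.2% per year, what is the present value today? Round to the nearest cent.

Value at end of year 3: C₁ / (r − g) = £3,180.00 / (0.112 − 0.059) = £60,000.0000
Discount to today: PV = £60,000.0000 / (1 + 0.112)^3 = £60,000.0000 / 1.375037 = £43,635.19

£43635.19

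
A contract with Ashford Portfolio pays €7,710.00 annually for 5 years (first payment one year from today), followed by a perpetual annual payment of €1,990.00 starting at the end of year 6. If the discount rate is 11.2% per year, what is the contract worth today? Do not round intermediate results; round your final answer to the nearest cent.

€38802.46

PV of 5-year annuity: €7,710.00 × [1 − (1+0.112)^−5] / 0.112 = 28352.58203
Perpetuity value at year 5: €1,990.00 / 0.112 = 17767.85714
PV of perpetuity: 17767.85714 / (1+0.112)^5 = 10449.87553
Total PV = 28352.58203 + 10449.87553 = 38802.45756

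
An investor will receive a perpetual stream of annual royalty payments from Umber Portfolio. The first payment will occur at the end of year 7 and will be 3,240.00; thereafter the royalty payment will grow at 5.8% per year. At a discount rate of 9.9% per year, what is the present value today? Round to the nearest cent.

Value at end of year 6: C₁ / (r − g) = 3,240.00 / (0.099 − 0.058) = 79,024.3902
Discount to today: PV = 79,024.3902 / (1 + 0.099)^6 = 79,024.3902 / 1.761920 = 44,851.30

44851.30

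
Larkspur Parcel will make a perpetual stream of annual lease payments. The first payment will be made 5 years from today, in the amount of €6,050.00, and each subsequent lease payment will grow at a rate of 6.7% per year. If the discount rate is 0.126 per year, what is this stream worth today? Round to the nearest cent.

€63789.59

Value at end of year 4: C₁ / (r − g) = €6,050.00 / (0.126 − 0.067) = €102,542.3729
Discount to today: PV = €102,542.3729 / (1 + 0.126)^4 = €102,542.3729 / 1.607510 = €63,789.59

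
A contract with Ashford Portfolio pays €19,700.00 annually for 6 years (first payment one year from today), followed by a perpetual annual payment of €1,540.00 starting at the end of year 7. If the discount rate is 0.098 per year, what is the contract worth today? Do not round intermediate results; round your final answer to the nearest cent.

€95271.54

PV of 6-year annuity: €19,700.00 × [1 − (1+0.098)^−6] / 0.098 = 86303.84963
Perpetuity value at year 6: €1,540.00 / 0.098 = 15714.28571
PV of perpetuity: 15714.28571 / (1+0.098)^6 = 8967.69036
Total PV = 86303.84963 + 8967.69036 = 95271.54000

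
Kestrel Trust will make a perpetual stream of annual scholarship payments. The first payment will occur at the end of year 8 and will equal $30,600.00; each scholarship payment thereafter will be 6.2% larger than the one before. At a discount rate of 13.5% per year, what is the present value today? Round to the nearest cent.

Value at end of year 7: C₁ / (r − g) = $30,600.00 / (0.135 − 0.062) = $419,178.0822
Discount to today: PV = $419,178.0822 / (1 + 0.135)^7 = $419,178.0822 / 2.426448 = $172,753.77

$172753.77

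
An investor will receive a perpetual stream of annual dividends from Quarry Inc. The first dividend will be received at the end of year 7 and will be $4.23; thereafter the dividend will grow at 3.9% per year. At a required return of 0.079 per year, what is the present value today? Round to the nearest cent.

$67.01

Value at end of year 6: C₁ / (r − g) = $4.23 / (0.079 − 0.039) = $105.7500
Discount to today: PV = $105.7500 / (1 + 0.079)^6 = $105.7500 / 1.578079 = $67.01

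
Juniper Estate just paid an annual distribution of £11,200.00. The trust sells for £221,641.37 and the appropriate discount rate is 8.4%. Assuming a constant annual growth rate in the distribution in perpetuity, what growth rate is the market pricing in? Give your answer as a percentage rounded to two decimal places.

3.19%

P = D₀(1+g)/(r−g) ⇒ P(r−g) = D₀(1+g) ⇒ g(P+D₀) = P·r − D₀
g = (P·r − D₀)/(P + D₀) = (£221,641.37×0.084 − £11,200.00) / (£221,641.37 + £11,200.00) = 0.031858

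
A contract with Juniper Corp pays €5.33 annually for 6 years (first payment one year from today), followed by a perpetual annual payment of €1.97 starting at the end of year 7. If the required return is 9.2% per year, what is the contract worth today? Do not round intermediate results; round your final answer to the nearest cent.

PV of 6-year annuity: €5.33 × [1 − (1+0.092)^−6] / 0.092 = 23.76804
Perpetuity value at year 6: €1.97 / 0.092 = 21.41304
PV of perpetuity: 21.41304 / (1+0.092)^6 = 12.62823
Total PV = 23.76804 + 12.62823 = 36.39627

€36.40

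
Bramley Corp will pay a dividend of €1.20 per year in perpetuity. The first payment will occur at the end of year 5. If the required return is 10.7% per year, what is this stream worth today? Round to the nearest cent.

€7.47

Value at end of year 4: C / r = €1.20 / 0.107 = €11.2150
Discount to today: PV = €11.2150 / (1 + 0.107)^4 = €11.2150 / 1.501725 = €7.47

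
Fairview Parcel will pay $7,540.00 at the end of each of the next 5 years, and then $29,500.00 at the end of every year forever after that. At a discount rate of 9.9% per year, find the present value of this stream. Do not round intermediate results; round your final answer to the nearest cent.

$214521.02

PV of 5-year annuity: $7,540.00 × [1 − (1+0.099)^−5] / 0.099 = 28655.70096
Perpetuity value at year 5: $29,500.00 / 0.099 = 297979.79798
PV of perpetuity: 297979.79798 / (1+0.099)^5 = 185865.31808
Total PV = 28655.70096 + 185865.31808 = 214521.01904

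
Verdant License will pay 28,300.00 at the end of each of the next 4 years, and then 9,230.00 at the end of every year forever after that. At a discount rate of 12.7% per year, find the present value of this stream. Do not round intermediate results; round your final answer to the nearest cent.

129755.73

PV of 4-year annuity: 28,300.00 × [1 − (1+0.127)^−4] / 0.127 = 84704.95146
Perpetuity value at year 4: 9,230.00 / 0.127 = 72677.16535
PV of perpetuity: 72677.16535 / (1+0.127)^4 = 45050.78013
Total PV = 84704.95146 + 45050.78013 = 129755.73158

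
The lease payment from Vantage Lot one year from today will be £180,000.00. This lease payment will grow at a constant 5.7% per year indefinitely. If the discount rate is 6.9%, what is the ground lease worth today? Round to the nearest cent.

Growing perpetuity: P = D₁ / (r − g) = £180,000.0000 / (0.069 − 0.057) = £15,000,000.00

£15000000.00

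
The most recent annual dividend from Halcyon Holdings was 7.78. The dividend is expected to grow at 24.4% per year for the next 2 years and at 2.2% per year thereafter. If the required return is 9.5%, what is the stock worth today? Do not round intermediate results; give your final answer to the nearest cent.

D_1 = 9.67832
D_2 = 12.03983
Terminal value at year 2: TV = D_2×(1+g_2)/(r−g_2) = 12.30471/0.073 = 168.55762
P_0 = D_1/(1+r)^1 + D_2/(1+r)^2 + TV/(1+r)^2
    = 8.83865 + 10.04135 + 140.57890 = 159.45890

159.46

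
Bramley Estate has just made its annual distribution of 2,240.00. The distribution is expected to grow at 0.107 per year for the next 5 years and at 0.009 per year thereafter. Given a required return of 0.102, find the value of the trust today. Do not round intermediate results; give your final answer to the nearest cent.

36212.53

D_1 = 2479.68000
D_2 = 2745.00576
D_3 = 3038.72138
D_4 = 3363.86456
D_5 = 3723.79807
Terminal value at year 5: TV = D_5×(1+g_2)/(r−g_2) = 3757.31225/0.093 = 40401.20704
P_0 = D_1/(1+r)^1 + D_2/(1+r)^2 + D_3/(1+r)^3 + D_4/(1+r)^4 + D_5/(1+r)^5 + TV/(1+r)^5
    = 2250.16334 + 2260.37279 + 2270.62857 + 2280.93087 + 2291.27993 + 24859.15532 = 36212.53082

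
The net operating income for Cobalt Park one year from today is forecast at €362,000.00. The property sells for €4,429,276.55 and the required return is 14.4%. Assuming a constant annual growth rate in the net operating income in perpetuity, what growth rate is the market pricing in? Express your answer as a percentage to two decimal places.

6.23%

P = D₁/(r−g) ⇒ g = r − D₁/P = 0.144 − €362,000.00/€4,429,276.55 = 0.062271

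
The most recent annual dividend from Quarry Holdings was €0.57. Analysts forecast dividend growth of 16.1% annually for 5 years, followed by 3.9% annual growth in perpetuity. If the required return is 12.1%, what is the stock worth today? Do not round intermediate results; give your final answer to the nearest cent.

D_1 = 0.66177
D_2 = 0.76831
D_3 = 0.89201
D_4 = 1.03563
D_5 = 1.20236
Terminal value at year 5: TV = D_5×(1+g_2)/(r−g_2) = 1.24926/0.082 = 15.23483
P_0 = D_1/(1+r)^1 + D_2/(1+r)^2 + D_3/(1+r)^3 + D_4/(1+r)^4 + D_5/(1+r)^5 + TV/(1+r)^5
    = 0.59034 + 0.61140 + 0.63322 + 0.65581 + 0.67922 + 8.60616 = 11.77616

€11.78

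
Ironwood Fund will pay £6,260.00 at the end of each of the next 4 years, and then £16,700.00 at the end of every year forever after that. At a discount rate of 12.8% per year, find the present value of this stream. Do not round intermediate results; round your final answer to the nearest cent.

£99285.78

PV of 4-year annuity: £6,260.00 × [1 − (1+0.128)^−4] / 0.128 = 18697.83319
Perpetuity value at year 4: £16,700.00 / 0.128 = 130468.75000
PV of perpetuity: 130468.75000 / (1+0.128)^4 = 80587.94900
Total PV = 18697.83319 + 80587.94900 = 99285.78219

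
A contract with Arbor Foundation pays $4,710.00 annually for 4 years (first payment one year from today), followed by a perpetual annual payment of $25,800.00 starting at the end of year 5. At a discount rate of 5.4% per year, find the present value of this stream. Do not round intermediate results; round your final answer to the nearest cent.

$403683.35

PV of 4-year annuity: $4,710.00 × [1 − (1+0.054)^−4] / 0.054 = 16547.40341
Perpetuity value at year 4: $25,800.00 / 0.054 = 477777.77778
PV of perpetuity: 477777.77778 / (1+0.054)^4 = 387135.95021
Total PV = 16547.40341 + 387135.95021 = 403683.35361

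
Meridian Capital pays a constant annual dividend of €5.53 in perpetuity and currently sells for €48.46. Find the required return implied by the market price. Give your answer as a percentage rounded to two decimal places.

11.41%

P = C/r ⇒ r = C/P = €5.53/€48.46 = 0.114115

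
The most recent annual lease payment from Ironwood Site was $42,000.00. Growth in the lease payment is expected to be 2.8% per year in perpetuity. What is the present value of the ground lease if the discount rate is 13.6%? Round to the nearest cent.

$399777.78

D₁ = D₀ × (1 + g) = $42,000.00 × 1.028 = $43,176.0000
Growing perpetuity: P = D₁ / (r − g) = $43,176.0000 / (0.136 − 0.028) = $399,777.78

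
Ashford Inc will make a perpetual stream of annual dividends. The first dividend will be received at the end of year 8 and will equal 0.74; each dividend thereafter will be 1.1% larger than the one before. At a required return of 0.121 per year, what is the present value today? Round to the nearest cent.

3.02

Value at end of year 7: C₁ / (r − g) = 0.74 / (0.121 − 0.011) = 6.7273
Discount to today: PV = 6.7273 / (1 + 0.121)^7 = 6.7273 / 2.224535 = 3.02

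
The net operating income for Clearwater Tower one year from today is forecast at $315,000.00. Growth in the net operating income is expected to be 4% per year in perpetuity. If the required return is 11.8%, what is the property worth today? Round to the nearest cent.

Growing perpetuity: P = D₁ / (r − g) = $315,000.0000 / (0.118 − 0.04) = $4,038,461.54

$4038461.54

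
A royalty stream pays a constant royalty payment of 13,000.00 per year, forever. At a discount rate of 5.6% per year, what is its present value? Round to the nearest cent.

232142.86

Level perpetuity: PV = C / r = 13,000.00 / 0.056 = 232,142.86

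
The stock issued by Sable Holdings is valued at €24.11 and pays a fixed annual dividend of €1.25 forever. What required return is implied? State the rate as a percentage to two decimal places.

P = C/r ⇒ r = C/P = €1.25/€24.11 = 0.051846

5.18%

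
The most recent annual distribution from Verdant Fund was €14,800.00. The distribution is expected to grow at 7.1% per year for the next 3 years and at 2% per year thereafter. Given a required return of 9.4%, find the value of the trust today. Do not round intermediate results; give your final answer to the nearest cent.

€233961.18

D_1 = 15850.80000
D_2 = 16976.20680
D_3 = 18181.51748
Terminal value at year 3: TV = D_3×(1+g_2)/(r−g_2) = 18545.14783/0.074 = 250610.10584
P_0 = D_1/(1+r)^1 + D_2/(1+r)^2 + D_3/(1+r)^3 + TV/(1+r)^3
    = 14488.84826 + 14184.23811 + 13886.03200 + 191402.06277 = 233961.18115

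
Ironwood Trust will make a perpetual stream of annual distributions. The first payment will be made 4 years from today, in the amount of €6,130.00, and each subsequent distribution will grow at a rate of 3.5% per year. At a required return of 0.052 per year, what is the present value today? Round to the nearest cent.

€309716.49

Value at end of year 3: C₁ / (r − g) = €6,130.00 / (0.052 − 0.035) = €360,588.2353
Discount to today: PV = €360,588.2353 / (1 + 0.052)^3 = €360,588.2353 / 1.164253 = €309,716.49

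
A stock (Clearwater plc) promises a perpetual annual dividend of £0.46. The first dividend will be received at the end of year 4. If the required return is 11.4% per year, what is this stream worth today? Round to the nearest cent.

£2.92

Value at end of year 3: C / r = £0.46 / 0.114 = £4.0351
Discount to today: PV = £4.0351 / (1 + 0.114)^3 = £4.0351 / 1.382470 = £2.92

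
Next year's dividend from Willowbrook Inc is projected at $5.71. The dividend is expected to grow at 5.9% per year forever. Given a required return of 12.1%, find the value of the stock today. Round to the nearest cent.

Growing perpetuity: P = D₁ / (r − g) = $5.7100 / (0.121 − 0.059) = $92.10

$92.10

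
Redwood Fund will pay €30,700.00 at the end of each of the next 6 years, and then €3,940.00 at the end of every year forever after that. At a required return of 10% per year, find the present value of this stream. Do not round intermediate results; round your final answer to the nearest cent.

PV of 6-year annuity: €30,700.00 × [1 − (1+0.1)^−6] / 0.1 = 133706.50347
Perpetuity value at year 6: €3,940.00 / 0.1 = 39400.00000
PV of perpetuity: 39400.00000 / (1+0.1)^6 = 22240.27284
Total PV = 133706.50347 + 22240.27284 = 155946.77632

€155946.78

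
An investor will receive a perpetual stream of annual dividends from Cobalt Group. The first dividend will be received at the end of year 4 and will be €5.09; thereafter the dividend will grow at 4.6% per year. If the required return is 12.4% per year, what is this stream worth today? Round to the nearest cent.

€45.95

Value at end of year 3: C₁ / (r − g) = €5.09 / (0.124 − 0.046) = €65.2564
Discount to today: PV = €65.2564 / (1 + 0.124)^3 = €65.2564 / 1.420035 = €45.95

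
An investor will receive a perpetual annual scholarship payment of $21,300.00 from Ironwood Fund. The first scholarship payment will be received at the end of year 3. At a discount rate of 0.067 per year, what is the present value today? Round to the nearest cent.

$279238.93

Value at end of year 2: C / r = $21,300.00 / 0.067 = $317,910.4478
Discount to today: PV = $317,910.4478 / (1 + 0.067)^2 = $317,910.4478 / 1.138489 = $279,238.93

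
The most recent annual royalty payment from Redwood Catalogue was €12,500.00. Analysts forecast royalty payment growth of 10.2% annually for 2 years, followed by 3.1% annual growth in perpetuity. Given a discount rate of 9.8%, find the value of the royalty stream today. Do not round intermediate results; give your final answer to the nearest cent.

€218891.54

D_1 = 13775.00000
D_2 = 15180.05000
Terminal value at year 2: TV = D_2×(1+g_2)/(r−g_2) = 15650.63155/0.067 = 233591.51567
P_0 = D_1/(1+r)^1 + D_2/(1+r)^2 + TV/(1+r)^2
    = 12545.53734 + 12591.24057 + 193754.76166 = 218891.53957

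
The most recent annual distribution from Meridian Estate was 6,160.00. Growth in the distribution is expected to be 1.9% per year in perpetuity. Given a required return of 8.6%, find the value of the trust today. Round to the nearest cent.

93687.16

D₁ = D₀ × (1 + g) = 6,160.00 × 1.019 = 6,277.0400
Growing perpetuity: P = D₁ / (r − g) = 6,277.0400 / (0.086 − 0.019) = 93,687.16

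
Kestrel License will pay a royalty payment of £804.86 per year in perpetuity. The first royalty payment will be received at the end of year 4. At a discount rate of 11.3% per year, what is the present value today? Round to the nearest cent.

Value at end of year 3: C / r = £804.86 / 0.113 = £7,122.6549
Discount to today: PV = £7,122.6549 / (1 + 0.113)^3 = £7,122.6549 / 1.378750 = £5,166.02

£5166.02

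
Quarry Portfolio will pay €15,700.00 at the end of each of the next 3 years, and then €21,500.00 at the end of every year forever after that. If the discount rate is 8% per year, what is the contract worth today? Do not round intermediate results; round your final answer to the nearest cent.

PV of 3-year annuity: €15,700.00 × [1 − (1+0.08)^−3] / 0.08 = 40460.42270
Perpetuity value at year 3: €21,500.00 / 0.08 = 268750.00000
PV of perpetuity: 268750.00000 / (1+0.08)^3 = 213342.41477
Total PV = 40460.42270 + 213342.41477 = 253802.83747

€253802.84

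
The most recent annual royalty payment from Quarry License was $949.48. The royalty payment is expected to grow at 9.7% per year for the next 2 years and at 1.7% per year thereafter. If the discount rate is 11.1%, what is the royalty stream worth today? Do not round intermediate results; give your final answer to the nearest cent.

D_1 = 1041.57956
D_2 = 1142.61278
Terminal value at year 2: TV = D_2×(1+g_2)/(r−g_2) = 1162.03719/0.094 = 12362.09781
P_0 = D_1/(1+r)^1 + D_2/(1+r)^2 + TV/(1+r)^2
    = 937.51536 + 925.70148 + 10015.30219 = 11878.51903

$11878.52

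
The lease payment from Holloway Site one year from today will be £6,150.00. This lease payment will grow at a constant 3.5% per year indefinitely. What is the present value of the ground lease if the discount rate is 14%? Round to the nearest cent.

£58571.43

Growing perpetuity: P = D₁ / (r − g) = £6,150.0000 / (0.14 − 0.035) = £58,571.43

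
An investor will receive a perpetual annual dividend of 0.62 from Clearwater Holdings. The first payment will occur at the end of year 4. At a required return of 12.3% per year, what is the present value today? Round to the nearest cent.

3.56

Value at end of year 3: C / r = 0.62 / 0.123 = 5.0407
Discount to today: PV = 5.0407 / (1 + 0.123)^3 = 5.0407 / 1.416248 = 3.56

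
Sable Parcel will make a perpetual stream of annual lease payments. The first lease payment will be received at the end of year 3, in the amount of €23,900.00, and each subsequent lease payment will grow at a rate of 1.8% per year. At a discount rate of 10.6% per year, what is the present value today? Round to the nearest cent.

€222026.58

Value at end of year 2: C₁ / (r − g) = €23,900.00 / (0.106 − 0.018) = €271,590.9091
Discount to today: PV = €271,590.9091 / (1 + 0.106)^2 = €271,590.9091 / 1.223236 = €222,026.58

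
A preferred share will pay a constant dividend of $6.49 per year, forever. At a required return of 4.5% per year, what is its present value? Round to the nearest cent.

$144.22

Level perpetuity: PV = C / r = $6.49 / 0.045 = $144.22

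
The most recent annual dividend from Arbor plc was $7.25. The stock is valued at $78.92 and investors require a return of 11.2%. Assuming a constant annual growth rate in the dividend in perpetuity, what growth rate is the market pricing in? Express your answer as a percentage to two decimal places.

P = D₀(1+g)/(r−g) ⇒ P(r−g) = D₀(1+g) ⇒ g(P+D₀) = P·r − D₀
g = (P·r − D₀)/(P + D₀) = ($78.92×0.112 − $7.25) / ($78.92 + $7.25) = 0.018441

1.84%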